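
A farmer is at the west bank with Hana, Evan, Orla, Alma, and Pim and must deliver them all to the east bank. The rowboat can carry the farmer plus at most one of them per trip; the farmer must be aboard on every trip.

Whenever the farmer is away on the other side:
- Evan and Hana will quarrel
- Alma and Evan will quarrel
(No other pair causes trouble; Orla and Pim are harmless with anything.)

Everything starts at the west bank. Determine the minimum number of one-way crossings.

11

Counting alone: the farmer can take at most 1 across per trip to the east bank, so moving all 5 needs at least 5 loaded trips out, with a return between consecutive ones — at least 9 crossings.
The safety rule pushes this higher. Following every safe sequence of crossings, the most of the 5 that can be at the east bank as the rowboat arrives there on crossing 9 is 4 — never all 5.
So no plan with fewer than 11 crossings exists, and this one achieves 11:
1. Farmer goes to the east bank with Evan.  [the west bank: Alma, Hana, Orla, Pim | the east bank: Evan]
2. Farmer goes back to the west bank alone.  [the west bank: Alma, Hana, Orla, Pim | the east bank: Evan]
3. Farmer goes to the east bank with Hana.  [the west bank: Alma, Orla, Pim | the east bank: Evan, Hana]
4. Farmer goes back to the west bank with Evan.  [the west bank: Alma, Evan, Orla, Pim | the east bank: Hana]
5. Farmer goes to the east bank with Alma.  [the west bank: Evan, Orla, Pim | the east bank: Alma, Hana]
6. Farmer goes back to the west bank alone.  [the west bank: Evan, Orla, Pim | the east bank: Alma, Hana]
7. Farmer goes to the east bank with Orla.  [the west bank: Evan, Pim | the east bank: Alma, Hana, Orla]
8. Farmer goes back to the west bank alone.  [the west bank: Evan, Pim | the east bank: Alma, Hana, Orla]
9. Farmer goes to the east bank with Pim.  [the west bank: Evan | the east bank: Alma, Hana, Orla, Pim]
10. Farmer goes back to the west bank alone.  [the west bank: Evan | the east bank: Alma, Hana, Orla, Pim]
11. Farmer goes to the east bank with Evan.  [the west bank: — | the east bank: Alma, Evan, Hana, Orla, Pim]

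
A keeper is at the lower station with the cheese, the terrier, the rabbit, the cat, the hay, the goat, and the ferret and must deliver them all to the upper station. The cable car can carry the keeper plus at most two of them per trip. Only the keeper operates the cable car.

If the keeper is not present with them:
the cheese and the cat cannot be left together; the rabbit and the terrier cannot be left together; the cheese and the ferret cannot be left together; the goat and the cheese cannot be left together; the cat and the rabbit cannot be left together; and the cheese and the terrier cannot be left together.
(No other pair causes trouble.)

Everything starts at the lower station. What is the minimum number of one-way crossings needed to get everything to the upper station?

9

Counting alone: the keeper can take at most 2 across per trip to the upper station, so moving all 7 needs at least 4 loaded trips out, with a return between consecutive ones — at least 7 crossings.
The safety rule pushes this higher. Following every safe sequence of crossings, the most of the 7 that can be at the upper station as the cable car arrives there on crossing 7 is 6 — never all 7.
So no plan with fewer than 9 crossings exists, and this one achieves 9:
1. Keeper goes to the upper station with the cheese and the rabbit.
2. Keeper goes back to the lower station alone.
3. Keeper goes to the upper station with the hay.
4. Keeper goes back to the lower station alone.
5. Keeper goes to the upper station with the cat and the terrier.
6. Keeper goes back to the lower station with the cheese and the rabbit.
7. Keeper goes to the upper station with the ferret and the goat.
8. Keeper goes back to the lower station alone.
9. Keeper goes to the upper station with the cheese and the rabbit.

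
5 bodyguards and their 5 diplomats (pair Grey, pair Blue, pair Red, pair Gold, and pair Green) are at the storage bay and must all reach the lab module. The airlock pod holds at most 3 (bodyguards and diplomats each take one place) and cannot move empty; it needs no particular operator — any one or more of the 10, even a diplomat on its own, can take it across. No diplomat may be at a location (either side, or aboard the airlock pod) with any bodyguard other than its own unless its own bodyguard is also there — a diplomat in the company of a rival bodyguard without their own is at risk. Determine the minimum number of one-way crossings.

11

Counting alone: each trip to the lab module takes at most 3 across and each return brings at least 1 back, so after t trips out (and t−1 returns) at most 3t − (t−1) of the 10 are across; that first reaches 10 at t = 5, so at least 9 crossings are needed.
The safety rule pushes this higher. Following every safe sequence of crossings, the most of the 10 that can be at the lab module as the airlock pod arrives there on crossing 9 is 9 — never all 10.
So no plan with fewer than 11 crossings exists, and this one achieves 11:
1. bodyguard Grey and diplomat Grey cross → the lab module.
2. bodyguard Grey crosses ← the storage bay.
3. diplomat Blue, diplomat Gold, and diplomat Red cross → the lab module.
4. diplomat Grey crosses ← the storage bay.
5. bodyguard Blue, bodyguard Gold, and bodyguard Red cross → the lab module.
6. bodyguard Blue and diplomat Blue cross ← the storage bay.
7. bodyguard Blue, bodyguard Green, and bodyguard Grey cross → the lab module.
8. diplomat Red crosses ← the storage bay.
9. diplomat Blue and diplomat Grey cross → the lab module.
10. diplomat Grey crosses ← the storage bay.
11. diplomat Green, diplomat Grey, and diplomat Red cross → the lab module.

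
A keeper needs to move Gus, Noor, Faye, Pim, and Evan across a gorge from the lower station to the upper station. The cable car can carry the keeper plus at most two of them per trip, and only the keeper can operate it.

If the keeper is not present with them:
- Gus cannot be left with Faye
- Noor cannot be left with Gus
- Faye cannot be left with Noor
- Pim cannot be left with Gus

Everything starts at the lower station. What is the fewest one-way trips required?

Counting alone: the keeper can take at most 2 across per trip to the upper station, so moving all 5 needs at least 3 loaded trips out, with a return between consecutive ones — at least 5 crossings.
The safety rule pushes this higher. Following every safe sequence of crossings, the most of the 5 that can be at the upper station as the cable car arrives there on crossing 5 is 4 — never all 5.
So no plan with fewer than 7 crossings exists, and this one achieves 7:
1. Keeper goes to the upper station with Gus and Noor.  [the lower station: Evan, Faye, Pim | the upper station: Gus, Noor]
2. Keeper goes back to the lower station with Gus.  [the lower station: Evan, Faye, Gus, Pim | the upper station: Noor]
3. Keeper goes to the upper station with Gus and Pim.  [the lower station: Evan, Faye | the upper station: Gus, Noor, Pim]
4. Keeper goes back to the lower station with Gus.  [the lower station: Evan, Faye, Gus | the upper station: Noor, Pim]
5. Keeper goes to the upper station with Evan and Gus.  [the lower station: Faye | the upper station: Evan, Gus, Noor, Pim]
6. Keeper goes back to the lower station with Gus.  [the lower station: Faye, Gus | the upper station: Evan, Noor, Pim]
7. Keeper goes to the upper station with Faye and Gus.  [the lower station: — | the upper station: Evan, Faye, Gus, Noor, Pim]

7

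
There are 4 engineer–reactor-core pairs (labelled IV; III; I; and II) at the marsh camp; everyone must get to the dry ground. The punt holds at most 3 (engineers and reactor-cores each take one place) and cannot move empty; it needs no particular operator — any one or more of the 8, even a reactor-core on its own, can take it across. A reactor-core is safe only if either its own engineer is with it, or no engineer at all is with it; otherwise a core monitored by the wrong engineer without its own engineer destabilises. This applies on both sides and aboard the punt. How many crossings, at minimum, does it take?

Counting alone: each trip to the dry ground takes at most 3 across and each return brings at least 1 back, so after t trips out (and t−1 returns) at most 3t − (t−1) of the 8 are across; that first reaches 8 at t = 4, so at least 7 crossings are needed.
The safety rule pushes this higher. Following every safe sequence of crossings, the most of the 8 that can be at the dry ground as the punt arrives there on crossing 7 is 7 — never all 8.
So no plan with fewer than 9 crossings exists, and this one achieves 9:
1. engineer IV and reactor-core IV cross → the dry ground.
2. engineer IV crosses ← the marsh camp.
3. engineer III, engineer IV, and reactor-core III cross → the dry ground.
4. engineer IV and reactor-core IV cross ← the marsh camp.
5. engineer I, engineer II, and engineer IV cross → the dry ground.
6. reactor-core III crosses ← the marsh camp.
7. reactor-core III and reactor-core IV cross → the dry ground.
8. reactor-core IV crosses ← the marsh camp.
9. reactor-core I, reactor-core II, and reactor-core IV cross → the dry ground.

9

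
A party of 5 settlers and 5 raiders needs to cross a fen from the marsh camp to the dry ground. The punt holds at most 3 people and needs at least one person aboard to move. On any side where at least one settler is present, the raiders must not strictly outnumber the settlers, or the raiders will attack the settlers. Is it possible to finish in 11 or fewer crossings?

Yes — this plan uses 11 crossings (≤ 11):
1. 2 raiders → the dry ground.  (the marsh camp: 5S 3R; the dry ground: 0S 2R)
2. 1 raider ← the marsh camp.  (the marsh camp: 5S 4R; the dry ground: 0S 1R)
3. 3 raiders → the dry ground.  (the marsh camp: 5S 1R; the dry ground: 0S 4R)
4. 1 raider ← the marsh camp.  (the marsh camp: 5S 2R; the dry ground: 0S 3R)
5. 3 settlers → the dry ground.  (the marsh camp: 2S 2R; the dry ground: 3S 3R)
6. 1 settler and 1 raider ← the marsh camp.  (the marsh camp: 3S 3R; the dry ground: 2S 2R)
7. 3 settlers → the dry ground.  (the marsh camp: 0S 3R; the dry ground: 5S 2R)
8. 1 raider ← the marsh camp.  (the marsh camp: 0S 4R; the dry ground: 5S 1R)
9. 2 raiders → the dry ground.  (the marsh camp: 0S 2R; the dry ground: 5S 3R)
10. 1 raider ← the marsh camp.  (the marsh camp: 0S 3R; the dry ground: 5S 2R)
11. 3 raiders → the dry ground.  (the marsh camp: 0S 0R; the dry ground: 5S 5R)

Yes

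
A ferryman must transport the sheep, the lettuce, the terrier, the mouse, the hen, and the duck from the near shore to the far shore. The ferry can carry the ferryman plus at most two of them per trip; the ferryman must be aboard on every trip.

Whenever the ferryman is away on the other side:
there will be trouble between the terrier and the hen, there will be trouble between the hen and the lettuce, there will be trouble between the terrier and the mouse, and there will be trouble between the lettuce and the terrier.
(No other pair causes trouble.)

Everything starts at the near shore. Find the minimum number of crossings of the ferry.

Counting alone: the ferryman can take at most 2 across per trip to the far shore, so moving all 6 needs at least 3 loaded trips out, with a return between consecutive ones — at least 5 crossings.
The safety rule pushes this higher. Following every safe sequence of crossings, the most of the 6 that can be at the far shore as the ferry arrives there on crossings 5, 7 is 4, 5 respectively — never all 6.
So no plan with fewer than 9 crossings exists, and this one achieves 9:
1. Ferryman goes to the far shore with the lettuce and the terrier.  [the near shore: the duck, the hen, the mouse, the sheep | the far shore: the lettuce, the terrier]
2. Ferryman goes back to the near shore with the lettuce.  [the near shore: the duck, the hen, the lettuce, the mouse, the sheep | the far shore: the terrier]
3. Ferryman goes to the far shore with the lettuce and the sheep.  [the near shore: the duck, the hen, the mouse | the far shore: the lettuce, the sheep, the terrier]
4. Ferryman goes back to the near shore with the lettuce.  [the near shore: the duck, the hen, the lettuce, the mouse | the far shore: the sheep, the terrier]
5. Ferryman goes to the far shore with the lettuce and the mouse.  [the near shore: the duck, the hen | the far shore: the lettuce, the mouse, the sheep, the terrier]
6. Ferryman goes back to the near shore with the terrier.  [the near shore: the duck, the hen, the terrier | the far shore: the lettuce, the mouse, the sheep]
7. Ferryman goes to the far shore with the duck and the terrier.  [the near shore: the hen | the far shore: the duck, the lettuce, the mouse, the sheep, the terrier]
8. Ferryman goes back to the near shore with the terrier.  [the near shore: the hen, the terrier | the far shore: the duck, the lettuce, the mouse, the sheep]
9. Ferryman goes to the far shore with the hen and the terrier.  [the near shore: — | the far shore: the duck, the hen, the lettuce, the mouse, the sheep, the terrier]

9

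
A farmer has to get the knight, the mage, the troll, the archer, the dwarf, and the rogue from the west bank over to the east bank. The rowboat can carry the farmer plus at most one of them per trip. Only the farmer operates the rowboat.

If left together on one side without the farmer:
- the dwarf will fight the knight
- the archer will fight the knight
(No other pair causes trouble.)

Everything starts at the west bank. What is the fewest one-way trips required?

13

Counting alone: the farmer can take at most 1 across per trip to the east bank, so moving all 6 needs at least 6 loaded trips out, with a return between consecutive ones — at least 11 crossings.
The safety rule pushes this higher. Following every safe sequence of crossings, the most of the 6 that can be at the east bank as the rowboat arrives there on crossing 11 is 5 — never all 6.
So no plan with fewer than 13 crossings exists, and this one achieves 13:
1. Farmer goes to the east bank with the knight.  [the west bank: the archer, the dwarf, the mage, the rogue, the troll | the east bank: the knight]
2. Farmer goes back to the west bank alone.  [the west bank: the archer, the dwarf, the mage, the rogue, the troll | the east bank: the knight]
3. Farmer goes to the east bank with the mage.  [the west bank: the archer, the dwarf, the rogue, the troll | the east bank: the knight, the mage]
4. Farmer goes back to the west bank alone.  [the west bank: the archer, the dwarf, the rogue, the troll | the east bank: the knight, the mage]
5. Farmer goes to the east bank with the troll.  [the west bank: the archer, the dwarf, the rogue | the east bank: the knight, the mage, the troll]
6. Farmer goes back to the west bank alone.  [the west bank: the archer, the dwarf, the rogue | the east bank: the knight, the mage, the troll]
7. Farmer goes to the east bank with the archer.  [the west bank: the dwarf, the rogue | the east bank: the archer, the knight, the mage, the troll]
8. Farmer goes back to the west bank with the knight.  [the west bank: the dwarf, the knight, the rogue | the east bank: the archer, the mage, the troll]
9. Farmer goes to the east bank with the dwarf.  [the west bank: the knight, the rogue | the east bank: the archer, the dwarf, the mage, the troll]
10. Farmer goes back to the west bank alone.  [the west bank: the knight, the rogue | the east bank: the archer, the dwarf, the mage, the troll]
11. Farmer goes to the east bank with the rogue.  [the west bank: the knight | the east bank: the archer, the dwarf, the mage, the rogue, the troll]
12. Farmer goes back to the west bank alone.  [the west bank: the knight | the east bank: the archer, the dwarf, the mage, the rogue, the troll]
13. Farmer goes to the east bank with the knight.  [the west bank: — | the east bank: the archer, the dwarf, the knight, the mage, the rogue, the troll]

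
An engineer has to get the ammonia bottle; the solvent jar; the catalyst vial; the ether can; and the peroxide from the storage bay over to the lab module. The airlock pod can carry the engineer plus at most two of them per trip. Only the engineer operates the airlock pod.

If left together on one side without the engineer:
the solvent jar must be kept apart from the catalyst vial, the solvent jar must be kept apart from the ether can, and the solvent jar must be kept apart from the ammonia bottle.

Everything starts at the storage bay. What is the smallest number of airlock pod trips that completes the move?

Counting alone: the engineer can take at most 2 across per trip to the lab module, so moving all 5 needs at least 3 loaded trips out, with a return between consecutive ones — at least 5 crossings.
The plan below uses exactly 5 crossings, so it is optimal:
1. Engineer goes to the lab module with the ammonia bottle and the solvent jar.  [the storage bay: the catalyst vial, the ether can, the peroxide | the lab module: the ammonia bottle, the solvent jar]
2. Engineer goes back to the storage bay with the solvent jar.  [the storage bay: the catalyst vial, the ether can, the peroxide, the solvent jar | the lab module: the ammonia bottle]
3. Engineer goes to the lab module with the catalyst vial and the ether can.  [the storage bay: the peroxide, the solvent jar | the lab module: the ammonia bottle, the catalyst vial, the ether can]
4. Engineer goes back to the storage bay alone.  [the storage bay: the peroxide, the solvent jar | the lab module: the ammonia bottle, the catalyst vial, the ether can]
5. Engineer goes to the lab module with the peroxide and the solvent jar.  [the storage bay: — | the lab module: the ammonia bottle, the catalyst vial, the ether can, the peroxide, the solvent jar]

5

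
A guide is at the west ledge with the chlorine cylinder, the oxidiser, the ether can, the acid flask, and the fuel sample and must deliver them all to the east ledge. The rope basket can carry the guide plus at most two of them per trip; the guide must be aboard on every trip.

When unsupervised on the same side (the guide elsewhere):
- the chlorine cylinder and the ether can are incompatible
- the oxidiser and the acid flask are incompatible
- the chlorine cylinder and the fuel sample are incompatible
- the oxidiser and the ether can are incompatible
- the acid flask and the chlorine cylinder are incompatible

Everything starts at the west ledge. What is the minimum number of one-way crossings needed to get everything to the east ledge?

Counting alone: the guide can take at most 2 across per trip to the east ledge, so moving all 5 needs at least 3 loaded trips out, with a return between consecutive ones — at least 5 crossings.
The safety rule pushes this higher. Following every safe sequence of crossings, the most of the 5 that can be at the east ledge as the rope basket arrives there on crossing 5 is 4 — never all 5.
So no plan with fewer than 7 crossings exists, and this one achieves 7:
1. Guide goes to the east ledge with the chlorine cylinder and the oxidiser.  [the west ledge: the acid flask, the ether can, the fuel sample | the east ledge: the chlorine cylinder, the oxidiser]
2. Guide goes back to the west ledge alone.  [the west ledge: the acid flask, the ether can, the fuel sample | the east ledge: the chlorine cylinder, the oxidiser]
3. Guide goes to the east ledge with the ether can.  [the west ledge: the acid flask, the fuel sample | the east ledge: the chlorine cylinder, the ether can, the oxidiser]
4. Guide goes back to the west ledge with the chlorine cylinder and the oxidiser.  [the west ledge: the acid flask, the chlorine cylinder, the fuel sample, the oxidiser | the east ledge: the ether can]
5. Guide goes to the east ledge with the acid flask and the fuel sample.  [the west ledge: the chlorine cylinder, the oxidiser | the east ledge: the acid flask, the ether can, the fuel sample]
6. Guide goes back to the west ledge alone.  [the west ledge: the chlorine cylinder, the oxidiser | the east ledge: the acid flask, the ether can, the fuel sample]
7. Guide goes to the east ledge with the chlorine cylinder and the oxidiser.  [the west ledge: — | the east ledge: the acid flask, the chlorine cylinder, the ether can, the fuel sample, the oxidiser]

7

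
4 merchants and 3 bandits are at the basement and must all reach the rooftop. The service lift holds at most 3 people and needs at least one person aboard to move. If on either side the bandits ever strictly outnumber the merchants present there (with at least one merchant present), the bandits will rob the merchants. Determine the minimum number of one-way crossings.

Counting alone: each trip to the rooftop takes at most 3 across and each return brings at least 1 back, so after t trips out (and t−1 returns) at most 3t − (t−1) of the 7 are across; that first reaches 7 at t = 3, so at least 5 crossings are needed.
The plan below uses exactly 5 crossings, so it is optimal:
1. 3 bandits → the rooftop.  (the basement: 4M 0B; the rooftop: 0M 3B)
2. 1 bandit ← the basement.  (the basement: 4M 1B; the rooftop: 0M 2B)
3. 3 merchants → the rooftop.  (the basement: 1M 1B; the rooftop: 3M 2B)
4. 1 merchant ← the basement.  (the basement: 2M 1B; the rooftop: 2M 2B)
5. 2 merchants and 1 bandit → the rooftop.  (the basement: 0M 0B; the rooftop: 4M 3B)

5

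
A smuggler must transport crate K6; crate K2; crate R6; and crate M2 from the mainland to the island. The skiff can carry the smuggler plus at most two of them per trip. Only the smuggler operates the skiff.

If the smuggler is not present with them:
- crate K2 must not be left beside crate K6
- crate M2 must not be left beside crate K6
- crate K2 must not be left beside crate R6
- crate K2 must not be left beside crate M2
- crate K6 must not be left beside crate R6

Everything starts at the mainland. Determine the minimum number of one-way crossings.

5

Counting alone: the smuggler can take at most 2 across per trip to the island, so moving all 4 needs at least 2 loaded trips out, with a return between consecutive ones — at least 3 crossings.
The safety rule pushes this higher. Following every safe sequence of crossings, the most of the 4 that can be at the island as the skiff arrives there on crossing 3 is 3 — never all 4.
So no plan with fewer than 5 crossings exists, and this one achieves 5:
1. Smuggler goes to the island with crate K2 and crate K6.
2. Smuggler goes back to the mainland with crate K6.
3. Smuggler goes to the island with crate M2 and crate R6.
4. Smuggler goes back to the mainland with crate K2.
5. Smuggler goes to the island with crate K2 and crate K6.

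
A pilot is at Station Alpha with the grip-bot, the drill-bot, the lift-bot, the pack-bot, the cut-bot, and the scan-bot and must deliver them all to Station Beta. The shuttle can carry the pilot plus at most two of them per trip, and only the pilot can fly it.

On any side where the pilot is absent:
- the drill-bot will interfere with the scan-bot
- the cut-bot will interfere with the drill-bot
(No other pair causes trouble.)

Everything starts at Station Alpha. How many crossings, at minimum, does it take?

5

Counting alone: the pilot can take at most 2 across per trip to Station Beta, so moving all 6 needs at least 3 loaded trips out, with a return between consecutive ones — at least 5 crossings.
The plan below uses exactly 5 crossings, so it is optimal:
1. Pilot goes to Station Beta with the drill-bot and the grip-bot.  [Station Alpha: the cut-bot, the lift-bot, the pack-bot, the scan-bot | Station Beta: the drill-bot, the grip-bot]
2. Pilot goes back to Station Alpha alone.  [Station Alpha: the cut-bot, the lift-bot, the pack-bot, the scan-bot | Station Beta: the drill-bot, the grip-bot]
3. Pilot goes to Station Beta with the lift-bot and the pack-bot.  [Station Alpha: the cut-bot, the scan-bot | Station Beta: the drill-bot, the grip-bot, the lift-bot, the pack-bot]
4. Pilot goes back to Station Alpha alone.  [Station Alpha: the cut-bot, the scan-bot | Station Beta: the drill-bot, the grip-bot, the lift-bot, the pack-bot]
5. Pilot goes to Station Beta with the cut-bot and the scan-bot.  [Station Alpha: — | Station Beta: the cut-bot, the drill-bot, the grip-bot, the lift-bot, the pack-bot, the scan-bot]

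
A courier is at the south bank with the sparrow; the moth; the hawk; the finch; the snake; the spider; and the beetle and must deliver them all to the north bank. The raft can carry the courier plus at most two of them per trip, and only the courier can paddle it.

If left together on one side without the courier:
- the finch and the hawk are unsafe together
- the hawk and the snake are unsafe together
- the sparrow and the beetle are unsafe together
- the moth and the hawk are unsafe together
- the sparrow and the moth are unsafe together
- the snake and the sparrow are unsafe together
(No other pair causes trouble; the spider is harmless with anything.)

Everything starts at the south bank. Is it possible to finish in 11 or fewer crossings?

Yes

Yes — this plan uses 9 crossings (≤ 11):
1. Courier goes to the north bank with the hawk and the sparrow.
2. Courier goes back to the south bank alone.
3. Courier goes to the north bank with the finch.
4. Courier goes back to the south bank with the hawk.
5. Courier goes to the north bank with the moth and the snake.
6. Courier goes back to the south bank with the sparrow.
7. Courier goes to the north bank with the beetle and the spider.
8. Courier goes back to the south bank alone.
9. Courier goes to the north bank with the hawk and the sparrow.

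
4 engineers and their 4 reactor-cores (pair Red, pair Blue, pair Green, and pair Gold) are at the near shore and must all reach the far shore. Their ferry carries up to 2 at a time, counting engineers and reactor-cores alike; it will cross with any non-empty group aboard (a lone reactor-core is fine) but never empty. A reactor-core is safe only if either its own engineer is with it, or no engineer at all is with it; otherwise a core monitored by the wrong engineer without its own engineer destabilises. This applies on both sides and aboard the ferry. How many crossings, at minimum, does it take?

Following every safe sequence of crossings from the start, the most of the 8 that can be at the far shore as the ferry arrives there on crossings 1, 3, 5 is 2, 3, 4 respectively; the best ever achieved is 4 of 8.
From crossing 7 on, no configuration arises that was not already reachable earlier: only 44 distinct safe configurations (who is on which side, and where the ferry is) can ever be reached, none of them has everyone across, and every continuation just revisits them. So no valid plan exists.

impossible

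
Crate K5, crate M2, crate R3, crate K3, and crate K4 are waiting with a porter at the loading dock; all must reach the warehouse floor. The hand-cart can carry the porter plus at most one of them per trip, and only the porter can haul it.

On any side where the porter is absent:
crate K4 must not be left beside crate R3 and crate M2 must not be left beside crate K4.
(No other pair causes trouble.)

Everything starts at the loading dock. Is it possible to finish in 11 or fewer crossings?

Yes — this plan uses 11 crossings (≤ 11):
1. Porter goes to the warehouse floor with crate K4.  [the loading dock: crate K3, crate K5, crate M2, crate R3 | the warehouse floor: crate K4]
2. Porter goes back to the loading dock alone.  [the loading dock: crate K3, crate K5, crate M2, crate R3 | the warehouse floor: crate K4]
3. Porter goes to the warehouse floor with crate K5.  [the loading dock: crate K3, crate M2, crate R3 | the warehouse floor: crate K4, crate K5]
4. Porter goes back to the loading dock alone.  [the loading dock: crate K3, crate M2, crate R3 | the warehouse floor: crate K4, crate K5]
5. Porter goes to the warehouse floor with crate M2.  [the loading dock: crate K3, crate R3 | the warehouse floor: crate K4, crate K5, crate M2]
6. Porter goes back to the loading dock with crate K4.  [the loading dock: crate K3, crate K4, crate R3 | the warehouse floor: crate K5, crate M2]
7. Porter goes to the warehouse floor with crate R3.  [the loading dock: crate K3, crate K4 | the warehouse floor: crate K5, crate M2, crate R3]
8. Porter goes back to the loading dock alone.  [the loading dock: crate K3, crate K4 | the warehouse floor: crate K5, crate M2, crate R3]
9. Porter goes to the warehouse floor with crate K3.  [the loading dock: crate K4 | the warehouse floor: crate K3, crate K5, crate M2, crate R3]
10. Porter goes back to the loading dock alone.  [the loading dock: crate K4 | the warehouse floor: crate K3, crate K5, crate M2, crate R3]
11. Porter goes to the warehouse floor with crate K4.  [the loading dock: — | the warehouse floor: crate K3, crate K4, crate K5, crate M2, crate R3]

Yes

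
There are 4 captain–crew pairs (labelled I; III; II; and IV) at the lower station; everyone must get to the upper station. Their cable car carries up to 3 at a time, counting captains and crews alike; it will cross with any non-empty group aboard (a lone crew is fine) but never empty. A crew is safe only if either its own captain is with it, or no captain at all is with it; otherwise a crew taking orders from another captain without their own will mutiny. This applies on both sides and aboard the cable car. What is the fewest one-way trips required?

9

Counting alone: each trip to the upper station takes at most 3 across and each return brings at least 1 back, so after t trips out (and t−1 returns) at most 3t − (t−1) of the 8 are across; that first reaches 8 at t = 4, so at least 7 crossings are needed.
The safety rule pushes this higher. Following every safe sequence of crossings, the most of the 8 that can be at the upper station as the cable car arrives there on crossing 7 is 7 — never all 8.
So no plan with fewer than 9 crossings exists, and this one achieves 9:
1. captain I and crew I cross → the upper station.
2. captain I crosses ← the lower station.
3. captain I, captain III, and crew III cross → the upper station.
4. captain I and crew I cross ← the lower station.
5. captain I, captain II, and captain IV cross → the upper station.
6. crew III crosses ← the lower station.
7. crew I and crew III cross → the upper station.
8. crew I crosses ← the lower station.
9. crew I, crew II, and crew IV cross → the upper station.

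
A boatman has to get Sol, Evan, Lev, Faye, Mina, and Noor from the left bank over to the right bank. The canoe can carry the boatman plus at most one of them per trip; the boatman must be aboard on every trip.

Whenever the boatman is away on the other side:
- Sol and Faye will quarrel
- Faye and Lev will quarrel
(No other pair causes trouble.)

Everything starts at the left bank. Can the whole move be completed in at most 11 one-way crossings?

Counting alone: the boatman can take at most 1 across per trip to the right bank, so moving all 6 needs at least 6 loaded trips out, with a return between consecutive ones — at least 11 crossings.
The safety rule pushes this higher. Following every safe sequence of crossings, the most of the 6 that can be at the right bank as the canoe arrives there on crossing 11 is 5 — never all 6.
So the move cannot be finished within 11 crossings. (The shortest complete plan takes 13:)
1. Boatman goes to the right bank with Faye.
2. Boatman goes back to the left bank alone.
3. Boatman goes to the right bank with Sol.
4. Boatman goes back to the left bank with Faye.
5. Boatman goes to the right bank with Lev.
6. Boatman goes back to the left bank alone.
7. Boatman goes to the right bank with Evan.
8. Boatman goes back to the left bank alone.
9. Boatman goes to the right bank with Mina.
10. Boatman goes back to the left bank alone.
11. Boatman goes to the right bank with Noor.
12. Boatman goes back to the left bank alone.
13. Boatman goes to the right bank with Faye.

No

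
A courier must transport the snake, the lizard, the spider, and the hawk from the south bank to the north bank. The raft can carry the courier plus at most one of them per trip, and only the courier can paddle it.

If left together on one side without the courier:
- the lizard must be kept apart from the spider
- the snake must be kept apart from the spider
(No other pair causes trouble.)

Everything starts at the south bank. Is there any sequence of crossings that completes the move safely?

1. Courier goes to the north bank with the spider.  [the south bank: the hawk, the lizard, the snake | the north bank: the spider]
2. Courier goes back to the south bank alone.  [the south bank: the hawk, the lizard, the snake | the north bank: the spider]
3. Courier goes to the north bank with the snake.  [the south bank: the hawk, the lizard | the north bank: the snake, the spider]
4. Courier goes back to the south bank with the spider.  [the south bank: the hawk, the lizard, the spider | the north bank: the snake]
5. Courier goes to the north bank with the lizard.  [the south bank: the hawk, the spider | the north bank: the lizard, the snake]
6. Courier goes back to the south bank alone.  [the south bank: the hawk, the spider | the north bank: the lizard, the snake]
7. Courier goes to the north bank with the hawk.  [the south bank: the spider | the north bank: the hawk, the lizard, the snake]
8. Courier goes back to the south bank alone.  [the south bank: the spider | the north bank: the hawk, the lizard, the snake]
9. Courier goes to the north bank with the spider.  [the south bank: — | the north bank: the hawk, the lizard, the snake, the spider]

Yes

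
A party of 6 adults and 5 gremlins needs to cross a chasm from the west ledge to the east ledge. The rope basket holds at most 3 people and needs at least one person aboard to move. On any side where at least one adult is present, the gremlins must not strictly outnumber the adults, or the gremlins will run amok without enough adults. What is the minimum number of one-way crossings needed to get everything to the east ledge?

Counting alone: each trip to the east ledge takes at most 3 across and each return brings at least 1 back, so after t trips out (and t−1 returns) at most 3t − (t−1) of the 11 are across; that first reaches 11 at t = 5, so at least 9 crossings are needed.
The plan below uses exactly 9 crossings, so it is optimal:
1. 3 gremlins → the east ledge.  (the west ledge: 6A 2G; the east ledge: 0A 3G)
2. 1 gremlin ← the west ledge.  (the west ledge: 6A 3G; the east ledge: 0A 2G)
3. 3 adults → the east ledge.  (the west ledge: 3A 3G; the east ledge: 3A 2G)
4. 1 adult ← the west ledge.  (the west ledge: 4A 3G; the east ledge: 2A 2G)
5. 2 adults and 1 gremlin → the east ledge.  (the west ledge: 2A 2G; the east ledge: 4A 3G)
6. 1 adult ← the west ledge.  (the west ledge: 3A 2G; the east ledge: 3A 3G)
7. 2 adults and 1 gremlin → the east ledge.  (the west ledge: 1A 1G; the east ledge: 5A 4G)
8. 1 adult ← the west ledge.  (the west ledge: 2A 1G; the east ledge: 4A 4G)
9. 2 adults and 1 gremlin → the east ledge.  (the west ledge: 0A 0G; the east ledge: 6A 5G)

9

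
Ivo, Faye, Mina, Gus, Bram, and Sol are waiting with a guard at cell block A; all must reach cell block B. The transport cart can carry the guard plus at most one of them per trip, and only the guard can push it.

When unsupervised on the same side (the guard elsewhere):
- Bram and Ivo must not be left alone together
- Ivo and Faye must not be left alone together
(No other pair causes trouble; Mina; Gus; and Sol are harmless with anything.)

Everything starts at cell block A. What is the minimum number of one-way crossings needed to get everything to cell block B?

Counting alone: the guard can take at most 1 across per trip to cell block B, so moving all 6 needs at least 6 loaded trips out, with a return between consecutive ones — at least 11 crossings.
The safety rule pushes this higher. Following every safe sequence of crossings, the most of the 6 that can be at cell block B as the transport cart arrives there on crossing 11 is 5 — never all 6.
So no plan with fewer than 13 crossings exists, and this one achieves 13:
1. Guard goes to cell block B with Ivo.  [cell block A: Bram, Faye, Gus, Mina, Sol | cell block B: Ivo]
2. Guard goes back to cell block A alone.  [cell block A: Bram, Faye, Gus, Mina, Sol | cell block B: Ivo]
3. Guard goes to cell block B with Faye.  [cell block A: Bram, Gus, Mina, Sol | cell block B: Faye, Ivo]
4. Guard goes back to cell block A with Ivo.  [cell block A: Bram, Gus, Ivo, Mina, Sol | cell block B: Faye]
5. Guard goes to cell block B with Bram.  [cell block A: Gus, Ivo, Mina, Sol | cell block B: Bram, Faye]
6. Guard goes back to cell block A alone.  [cell block A: Gus, Ivo, Mina, Sol | cell block B: Bram, Faye]
7. Guard goes to cell block B with Mina.  [cell block A: Gus, Ivo, Sol | cell block B: Bram, Faye, Mina]
8. Guard goes back to cell block A alone.  [cell block A: Gus, Ivo, Sol | cell block B: Bram, Faye, Mina]
9. Guard goes to cell block B with Gus.  [cell block A: Ivo, Sol | cell block B: Bram, Faye, Gus, Mina]
10. Guard goes back to cell block A alone.  [cell block A: Ivo, Sol | cell block B: Bram, Faye, Gus, Mina]
11. Guard goes to cell block B with Sol.  [cell block A: Ivo | cell block B: Bram, Faye, Gus, Mina, Sol]
12. Guard goes back to cell block A alone.  [cell block A: Ivo | cell block B: Bram, Faye, Gus, Mina, Sol]
13. Guard goes to cell block B with Ivo.  [cell block A: — | cell block B: Bram, Faye, Gus, Ivo, Mina, Sol]

13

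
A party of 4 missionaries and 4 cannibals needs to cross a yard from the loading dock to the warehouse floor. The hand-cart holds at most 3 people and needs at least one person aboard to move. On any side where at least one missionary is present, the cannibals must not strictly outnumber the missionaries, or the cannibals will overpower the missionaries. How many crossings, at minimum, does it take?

9

Counting alone: each trip to the warehouse floor takes at most 3 across and each return brings at least 1 back, so after t trips out (and t−1 returns) at most 3t − (t−1) of the 8 are across; that first reaches 8 at t = 4, so at least 7 crossings are needed.
The safety rule pushes this higher. Following every safe sequence of crossings, the most of the 8 that can be at the warehouse floor as the hand-cart arrives there on crossing 7 is 7 — never all 8.
So no plan with fewer than 9 crossings exists, and this one achieves 9:
1. 2 cannibals → the warehouse floor.  (the loading dock: 4M 2C; the warehouse floor: 0M 2C)
2. 1 cannibal ← the loading dock.  (the loading dock: 4M 3C; the warehouse floor: 0M 1C)
3. 3 cannibals → the warehouse floor.  (the loading dock: 4M 0C; the warehouse floor: 0M 4C)
4. 1 cannibal ← the loading dock.  (the loading dock: 4M 1C; the warehouse floor: 0M 3C)
5. 3 missionaries → the warehouse floor.  (the loading dock: 1M 1C; the warehouse floor: 3M 3C)
6. 1 missionary and 1 cannibal ← the loading dock.  (the loading dock: 2M 2C; the warehouse floor: 2M 2C)
7. 2 missionaries → the warehouse floor.  (the loading dock: 0M 2C; the warehouse floor: 4M 2C)
8. 1 cannibal ← the loading dock.  (the loading dock: 0M 3C; the warehouse floor: 4M 1C)
9. 3 cannibals → the warehouse floor.  (the loading dock: 0M 0C; the warehouse floor: 4M 4C)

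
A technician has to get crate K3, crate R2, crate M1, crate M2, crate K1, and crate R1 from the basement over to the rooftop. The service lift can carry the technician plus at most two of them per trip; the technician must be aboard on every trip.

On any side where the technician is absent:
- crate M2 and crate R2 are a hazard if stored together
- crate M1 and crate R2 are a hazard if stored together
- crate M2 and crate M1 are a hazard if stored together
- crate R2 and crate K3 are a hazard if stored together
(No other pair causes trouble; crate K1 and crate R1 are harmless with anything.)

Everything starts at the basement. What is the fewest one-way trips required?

9

Counting alone: the technician can take at most 2 across per trip to the rooftop, so moving all 6 needs at least 3 loaded trips out, with a return between consecutive ones — at least 5 crossings.
The safety rule pushes this higher. Following every safe sequence of crossings, the most of the 6 that can be at the rooftop as the service lift arrives there on crossings 5, 7 is 4, 5 respectively — never all 6.
So no plan with fewer than 9 crossings exists, and this one achieves 9:
1. Technician goes to the rooftop with crate M1 and crate R2.
2. Technician goes back to the basement with crate R2.
3. Technician goes to the rooftop with crate K3 and crate R2.
4. Technician goes back to the basement with crate R2.
5. Technician goes to the rooftop with crate K1 and crate R2.
6. Technician goes back to the basement with crate R2.
7. Technician goes to the rooftop with crate R1 and crate R2.
8. Technician goes back to the basement with crate R2.
9. Technician goes to the rooftop with crate M2 and crate R2.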